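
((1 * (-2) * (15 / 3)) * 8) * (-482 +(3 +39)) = 35200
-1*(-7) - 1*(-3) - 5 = 5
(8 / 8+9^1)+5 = 15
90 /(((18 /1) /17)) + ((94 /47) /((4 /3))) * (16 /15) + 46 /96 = 20899 /240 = 87.08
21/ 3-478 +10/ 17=-470.41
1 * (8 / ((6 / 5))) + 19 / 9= 8.78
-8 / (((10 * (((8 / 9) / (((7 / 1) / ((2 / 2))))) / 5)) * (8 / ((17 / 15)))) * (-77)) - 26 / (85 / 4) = -17437 / 14960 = -1.17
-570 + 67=-503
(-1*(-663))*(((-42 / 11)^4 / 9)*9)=2063054448 / 14641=140909.39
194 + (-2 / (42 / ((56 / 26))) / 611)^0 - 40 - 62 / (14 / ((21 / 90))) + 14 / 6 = 1563 / 10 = 156.30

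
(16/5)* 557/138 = 4456/345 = 12.92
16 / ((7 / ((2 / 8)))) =4 / 7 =0.57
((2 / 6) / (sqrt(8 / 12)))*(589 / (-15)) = -589*sqrt(6) / 90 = -16.03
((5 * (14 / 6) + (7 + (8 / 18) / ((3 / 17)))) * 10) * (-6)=-11440 / 9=-1271.11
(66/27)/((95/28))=616/855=0.72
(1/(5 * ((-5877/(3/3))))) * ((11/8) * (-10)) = 0.00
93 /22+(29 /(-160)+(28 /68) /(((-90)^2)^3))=402091582106327 /99379467000000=4.05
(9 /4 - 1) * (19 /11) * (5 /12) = 475 /528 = 0.90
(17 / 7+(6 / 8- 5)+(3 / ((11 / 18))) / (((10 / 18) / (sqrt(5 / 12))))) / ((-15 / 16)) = 68 / 35- 432 *sqrt(15) / 275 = -4.14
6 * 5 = 30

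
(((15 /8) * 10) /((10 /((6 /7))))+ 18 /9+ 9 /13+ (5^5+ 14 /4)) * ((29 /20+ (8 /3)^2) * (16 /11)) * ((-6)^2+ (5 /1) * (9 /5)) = 1757262399 /1001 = 1755506.89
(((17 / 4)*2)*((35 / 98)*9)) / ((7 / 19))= 14535 / 196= 74.16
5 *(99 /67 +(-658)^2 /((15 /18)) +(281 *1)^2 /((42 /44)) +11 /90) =25422215477 /8442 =3011397.24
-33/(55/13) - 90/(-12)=-3/10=-0.30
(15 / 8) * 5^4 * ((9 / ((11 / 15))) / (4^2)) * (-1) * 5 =-6328125 / 1408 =-4494.41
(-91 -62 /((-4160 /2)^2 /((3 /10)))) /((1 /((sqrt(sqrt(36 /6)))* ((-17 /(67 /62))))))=1037405873011* 6^(1 /4) /724672000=2240.50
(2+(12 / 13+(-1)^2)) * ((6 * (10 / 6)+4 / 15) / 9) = 2618 / 585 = 4.48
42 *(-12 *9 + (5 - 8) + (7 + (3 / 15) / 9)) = -4367.07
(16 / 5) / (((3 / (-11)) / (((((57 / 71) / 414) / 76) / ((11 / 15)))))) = -2 / 4899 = -0.00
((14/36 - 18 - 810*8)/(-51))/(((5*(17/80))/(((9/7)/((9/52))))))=48654112/54621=890.76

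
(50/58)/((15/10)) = 50/87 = 0.57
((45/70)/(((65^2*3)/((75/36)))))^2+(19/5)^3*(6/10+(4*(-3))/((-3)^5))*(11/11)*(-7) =-249.43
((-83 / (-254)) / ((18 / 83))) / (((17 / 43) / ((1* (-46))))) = -6813221 / 38862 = -175.32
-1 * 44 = -44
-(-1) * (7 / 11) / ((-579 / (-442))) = 3094 / 6369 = 0.49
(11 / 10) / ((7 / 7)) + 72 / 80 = 2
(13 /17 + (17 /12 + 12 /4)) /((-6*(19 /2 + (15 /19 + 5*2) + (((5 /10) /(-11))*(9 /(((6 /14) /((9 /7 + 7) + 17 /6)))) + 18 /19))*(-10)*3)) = 220913 /81527580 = 0.00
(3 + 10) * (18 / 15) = 15.60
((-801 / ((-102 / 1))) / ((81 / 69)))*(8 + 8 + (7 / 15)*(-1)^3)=476951 / 4590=103.91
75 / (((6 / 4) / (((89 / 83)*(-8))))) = -35600 / 83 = -428.92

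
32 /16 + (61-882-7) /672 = 43 /56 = 0.77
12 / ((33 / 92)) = 368 / 11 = 33.45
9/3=3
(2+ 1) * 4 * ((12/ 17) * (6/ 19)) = 864/ 323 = 2.67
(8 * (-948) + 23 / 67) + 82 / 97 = -7582.81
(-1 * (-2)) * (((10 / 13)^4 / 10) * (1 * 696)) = 1392000 / 28561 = 48.74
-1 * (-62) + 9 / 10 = 629 / 10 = 62.90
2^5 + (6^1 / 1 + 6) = 44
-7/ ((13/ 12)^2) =-1008/ 169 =-5.96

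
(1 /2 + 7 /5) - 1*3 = -11 /10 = -1.10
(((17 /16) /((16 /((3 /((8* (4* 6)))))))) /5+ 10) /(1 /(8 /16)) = 819217 /163840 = 5.00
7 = 7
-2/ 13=-0.15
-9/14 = -0.64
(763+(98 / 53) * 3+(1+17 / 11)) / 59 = 449547 / 34397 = 13.07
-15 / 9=-5 / 3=-1.67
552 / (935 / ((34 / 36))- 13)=552 / 977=0.56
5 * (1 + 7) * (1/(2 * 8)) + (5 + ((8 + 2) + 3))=41/2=20.50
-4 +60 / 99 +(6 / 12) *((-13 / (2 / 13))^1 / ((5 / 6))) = -17851 / 330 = -54.09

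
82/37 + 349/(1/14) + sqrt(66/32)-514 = sqrt(33)/4 + 161846/37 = 4375.65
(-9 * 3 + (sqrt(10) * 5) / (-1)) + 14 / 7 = -40.81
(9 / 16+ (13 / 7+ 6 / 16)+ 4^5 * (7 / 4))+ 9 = 202025 / 112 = 1803.79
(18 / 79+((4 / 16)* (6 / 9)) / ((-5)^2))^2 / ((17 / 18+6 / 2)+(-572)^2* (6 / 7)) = 54059887 / 275667848661250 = 0.00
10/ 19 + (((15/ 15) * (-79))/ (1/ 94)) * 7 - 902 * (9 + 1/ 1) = -1159028/ 19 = -61001.47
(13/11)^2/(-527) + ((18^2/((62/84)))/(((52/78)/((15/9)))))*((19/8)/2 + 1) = 612316799/255068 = 2400.60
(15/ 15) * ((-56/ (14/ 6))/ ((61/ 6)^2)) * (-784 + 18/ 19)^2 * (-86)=16447553300736/ 1343281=12244313.22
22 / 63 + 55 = 3487 / 63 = 55.35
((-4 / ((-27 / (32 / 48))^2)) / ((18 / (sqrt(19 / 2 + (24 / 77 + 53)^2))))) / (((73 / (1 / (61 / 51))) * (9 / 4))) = -272 * sqrt(7514378) / 20246780169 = -0.00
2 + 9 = 11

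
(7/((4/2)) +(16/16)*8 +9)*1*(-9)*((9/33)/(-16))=1107/352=3.14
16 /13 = 1.23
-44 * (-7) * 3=924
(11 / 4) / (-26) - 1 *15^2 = -23411 / 104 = -225.11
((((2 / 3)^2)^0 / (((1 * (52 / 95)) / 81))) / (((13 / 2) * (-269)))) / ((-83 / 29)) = 0.03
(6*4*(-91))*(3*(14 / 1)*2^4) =-1467648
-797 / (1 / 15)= -11955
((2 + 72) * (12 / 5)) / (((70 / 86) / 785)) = 5994888 / 35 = 171282.51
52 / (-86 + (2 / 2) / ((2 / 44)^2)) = 0.13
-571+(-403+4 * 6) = -950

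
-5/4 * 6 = -15/2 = -7.50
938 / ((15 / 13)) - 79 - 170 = 8459 / 15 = 563.93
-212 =-212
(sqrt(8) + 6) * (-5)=-44.14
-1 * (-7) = 7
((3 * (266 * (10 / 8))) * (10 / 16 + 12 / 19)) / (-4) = -20055 / 64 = -313.36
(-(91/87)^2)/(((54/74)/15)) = -1531985/68121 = -22.49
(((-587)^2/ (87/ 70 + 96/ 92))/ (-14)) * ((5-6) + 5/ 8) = 39625435/ 9816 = 4036.82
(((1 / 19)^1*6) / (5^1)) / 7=6 / 665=0.01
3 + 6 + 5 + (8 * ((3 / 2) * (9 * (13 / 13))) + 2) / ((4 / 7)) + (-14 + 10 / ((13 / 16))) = 5325 / 26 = 204.81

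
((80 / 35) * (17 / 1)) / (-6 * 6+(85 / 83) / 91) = -293488 / 271823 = -1.08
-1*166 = -166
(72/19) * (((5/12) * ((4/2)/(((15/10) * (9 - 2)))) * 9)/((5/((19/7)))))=72/49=1.47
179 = 179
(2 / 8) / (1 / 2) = 0.50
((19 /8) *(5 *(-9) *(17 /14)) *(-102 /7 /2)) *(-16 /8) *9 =-6671565 /392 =-17019.30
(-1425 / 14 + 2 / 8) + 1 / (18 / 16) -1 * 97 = -49807 / 252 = -197.65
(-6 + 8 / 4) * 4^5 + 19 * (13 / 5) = -20233 / 5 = -4046.60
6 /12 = 1 /2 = 0.50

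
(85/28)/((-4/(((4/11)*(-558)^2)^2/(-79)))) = 8240540942160/66913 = 123153063.56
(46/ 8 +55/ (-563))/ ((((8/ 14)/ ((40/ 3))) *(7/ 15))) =318225/ 1126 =282.62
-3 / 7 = -0.43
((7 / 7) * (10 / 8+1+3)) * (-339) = -7119 / 4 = -1779.75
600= 600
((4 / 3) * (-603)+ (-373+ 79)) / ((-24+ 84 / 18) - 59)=3294 / 235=14.02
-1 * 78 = -78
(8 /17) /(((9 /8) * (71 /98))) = 6272 /10863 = 0.58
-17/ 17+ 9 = 8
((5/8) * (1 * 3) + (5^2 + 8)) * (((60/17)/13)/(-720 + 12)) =-1395/104312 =-0.01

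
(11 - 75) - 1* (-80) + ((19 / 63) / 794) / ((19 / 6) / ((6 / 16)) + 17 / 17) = 7558899 / 472430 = 16.00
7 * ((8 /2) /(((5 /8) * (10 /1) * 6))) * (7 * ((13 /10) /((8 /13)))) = 8281 /750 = 11.04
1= 1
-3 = -3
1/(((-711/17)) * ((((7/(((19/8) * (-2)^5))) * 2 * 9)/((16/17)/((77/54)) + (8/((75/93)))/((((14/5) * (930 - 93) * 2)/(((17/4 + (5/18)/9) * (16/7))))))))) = 2591973616/264008374245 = 0.01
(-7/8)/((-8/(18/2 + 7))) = 1.75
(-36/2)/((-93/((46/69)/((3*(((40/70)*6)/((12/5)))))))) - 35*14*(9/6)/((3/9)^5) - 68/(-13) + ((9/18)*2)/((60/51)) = -178598.89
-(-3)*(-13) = -39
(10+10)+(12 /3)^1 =24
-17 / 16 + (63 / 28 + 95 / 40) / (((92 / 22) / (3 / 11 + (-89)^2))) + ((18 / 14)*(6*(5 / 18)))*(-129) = 21852889 / 2576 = 8483.26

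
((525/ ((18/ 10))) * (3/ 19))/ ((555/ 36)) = 2100/ 703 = 2.99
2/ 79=0.03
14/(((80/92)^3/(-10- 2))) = -255507/1000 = -255.51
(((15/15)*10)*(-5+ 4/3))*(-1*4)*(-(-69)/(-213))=-10120/213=-47.51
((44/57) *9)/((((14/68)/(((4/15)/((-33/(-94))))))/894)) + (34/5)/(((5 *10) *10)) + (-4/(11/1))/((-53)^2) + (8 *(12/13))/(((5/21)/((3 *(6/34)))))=26033410324718219/1135267883750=22931.51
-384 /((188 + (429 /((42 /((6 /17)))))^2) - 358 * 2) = 0.75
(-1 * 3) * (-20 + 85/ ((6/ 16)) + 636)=-2528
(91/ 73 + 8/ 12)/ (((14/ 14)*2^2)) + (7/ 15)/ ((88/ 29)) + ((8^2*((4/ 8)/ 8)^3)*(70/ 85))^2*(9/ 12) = 0.63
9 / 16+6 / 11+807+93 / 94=809.10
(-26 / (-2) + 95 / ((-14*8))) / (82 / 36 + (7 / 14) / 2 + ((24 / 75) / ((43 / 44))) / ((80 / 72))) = 65838375 / 15292172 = 4.31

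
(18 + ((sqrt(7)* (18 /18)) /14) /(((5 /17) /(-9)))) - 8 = 10 - 153* sqrt(7) /70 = 4.22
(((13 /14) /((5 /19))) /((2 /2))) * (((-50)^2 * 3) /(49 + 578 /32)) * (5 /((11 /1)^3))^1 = 14820000 /9997141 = 1.48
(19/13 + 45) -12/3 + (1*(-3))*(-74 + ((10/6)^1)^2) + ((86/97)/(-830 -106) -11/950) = 256.12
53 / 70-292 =-20387 / 70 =-291.24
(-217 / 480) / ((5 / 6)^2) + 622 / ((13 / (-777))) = -483302463 / 13000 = -37177.11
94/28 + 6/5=4.56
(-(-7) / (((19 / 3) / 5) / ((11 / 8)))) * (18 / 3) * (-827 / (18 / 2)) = -318395 / 76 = -4189.41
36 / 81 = 4 / 9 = 0.44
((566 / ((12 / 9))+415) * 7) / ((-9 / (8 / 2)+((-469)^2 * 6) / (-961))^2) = 86833138504 / 27959908770369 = 0.00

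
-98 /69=-1.42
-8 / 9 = -0.89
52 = 52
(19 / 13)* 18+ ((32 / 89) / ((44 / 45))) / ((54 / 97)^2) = 28343428 / 1030887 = 27.49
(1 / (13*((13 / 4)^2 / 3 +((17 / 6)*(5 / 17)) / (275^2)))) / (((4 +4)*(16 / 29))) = 1315875 / 265837832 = 0.00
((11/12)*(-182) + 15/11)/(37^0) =-10921/66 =-165.47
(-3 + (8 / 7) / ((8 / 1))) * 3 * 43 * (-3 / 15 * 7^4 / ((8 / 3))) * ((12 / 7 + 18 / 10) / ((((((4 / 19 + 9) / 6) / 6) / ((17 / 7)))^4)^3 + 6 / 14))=49881611781675256691300158378663898619895195165570105344 / 91654023821361959244454565059699732023216926194115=544238.10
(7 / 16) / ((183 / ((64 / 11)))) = 28 / 2013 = 0.01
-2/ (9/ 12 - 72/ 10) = 40/ 129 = 0.31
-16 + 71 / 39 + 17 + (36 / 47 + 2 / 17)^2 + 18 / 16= 941383663 / 199181112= 4.73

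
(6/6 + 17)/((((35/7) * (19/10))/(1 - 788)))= -28332/19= -1491.16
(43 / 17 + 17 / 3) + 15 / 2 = 1601 / 102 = 15.70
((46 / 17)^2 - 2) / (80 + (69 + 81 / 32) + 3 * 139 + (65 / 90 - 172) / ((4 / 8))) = 442944 / 18808409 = 0.02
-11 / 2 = -5.50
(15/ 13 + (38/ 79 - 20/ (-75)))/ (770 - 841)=-29293/ 1093755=-0.03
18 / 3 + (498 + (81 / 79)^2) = 3152025 / 6241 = 505.05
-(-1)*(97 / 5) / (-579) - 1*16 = -16.03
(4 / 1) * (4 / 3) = 16 / 3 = 5.33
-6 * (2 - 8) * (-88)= -3168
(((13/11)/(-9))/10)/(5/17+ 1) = -221/21780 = -0.01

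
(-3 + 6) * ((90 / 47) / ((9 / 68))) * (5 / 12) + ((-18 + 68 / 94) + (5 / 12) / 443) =202243 / 249852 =0.81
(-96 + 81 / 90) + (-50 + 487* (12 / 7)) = 689.76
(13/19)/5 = 13/95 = 0.14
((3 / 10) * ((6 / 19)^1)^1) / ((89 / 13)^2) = 1521 / 752495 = 0.00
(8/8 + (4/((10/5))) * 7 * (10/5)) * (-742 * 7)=-150626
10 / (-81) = -10 / 81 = -0.12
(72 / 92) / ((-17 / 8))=-144 / 391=-0.37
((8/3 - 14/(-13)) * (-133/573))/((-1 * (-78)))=-9709/871533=-0.01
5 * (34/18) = 9.44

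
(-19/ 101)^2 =361/ 10201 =0.04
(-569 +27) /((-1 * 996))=271 /498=0.54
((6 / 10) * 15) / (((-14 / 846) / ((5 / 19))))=-19035 / 133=-143.12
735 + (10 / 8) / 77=226385 / 308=735.02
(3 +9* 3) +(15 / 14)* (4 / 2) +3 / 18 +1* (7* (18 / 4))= 1340 / 21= 63.81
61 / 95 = 0.64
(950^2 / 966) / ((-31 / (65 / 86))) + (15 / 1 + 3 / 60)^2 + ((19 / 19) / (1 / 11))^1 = 214.72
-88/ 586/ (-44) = 1/ 293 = 0.00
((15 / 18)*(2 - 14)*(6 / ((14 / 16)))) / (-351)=160 / 819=0.20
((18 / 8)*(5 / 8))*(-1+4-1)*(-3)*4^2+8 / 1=-127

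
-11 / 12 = -0.92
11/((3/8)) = 88/3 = 29.33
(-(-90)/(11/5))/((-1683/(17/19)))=-50/2299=-0.02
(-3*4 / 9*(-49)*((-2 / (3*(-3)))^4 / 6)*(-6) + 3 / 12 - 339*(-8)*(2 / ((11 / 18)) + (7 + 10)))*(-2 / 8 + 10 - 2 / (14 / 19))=9380214604517 / 24249456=386821.65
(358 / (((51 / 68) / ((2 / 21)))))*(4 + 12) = 45824 / 63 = 727.37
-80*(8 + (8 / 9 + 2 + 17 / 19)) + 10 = -159490 / 171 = -932.69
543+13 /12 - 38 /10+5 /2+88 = 37847 /60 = 630.78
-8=-8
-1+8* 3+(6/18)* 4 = 73/3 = 24.33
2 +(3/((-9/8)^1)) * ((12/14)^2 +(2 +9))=-29.29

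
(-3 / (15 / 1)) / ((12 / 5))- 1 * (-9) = 107 / 12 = 8.92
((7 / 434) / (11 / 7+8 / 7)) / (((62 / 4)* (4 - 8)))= -7 / 73036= -0.00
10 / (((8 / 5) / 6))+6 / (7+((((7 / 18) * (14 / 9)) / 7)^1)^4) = 5779067313 / 150664724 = 38.36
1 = 1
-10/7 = -1.43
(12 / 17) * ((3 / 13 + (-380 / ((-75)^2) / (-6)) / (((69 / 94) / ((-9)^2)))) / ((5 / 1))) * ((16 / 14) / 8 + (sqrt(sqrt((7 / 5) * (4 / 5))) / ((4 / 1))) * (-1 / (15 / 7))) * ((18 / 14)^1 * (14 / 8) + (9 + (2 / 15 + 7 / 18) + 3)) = -1024850393 * sqrt(10) * 7^(1 / 4) / 14295937500 + 146407199 / 333571875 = 0.07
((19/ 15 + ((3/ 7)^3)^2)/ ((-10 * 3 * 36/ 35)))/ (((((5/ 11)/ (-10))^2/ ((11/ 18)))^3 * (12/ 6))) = -2648288864035903/ 4962182715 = -533694.35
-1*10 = -10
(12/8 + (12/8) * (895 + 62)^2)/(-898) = -1373775/898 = -1529.82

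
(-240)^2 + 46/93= 5356846/93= 57600.49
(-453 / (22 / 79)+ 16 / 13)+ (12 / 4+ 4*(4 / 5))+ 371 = -1784999 / 1430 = -1248.25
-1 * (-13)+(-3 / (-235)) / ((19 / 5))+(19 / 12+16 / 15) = 279569 / 17860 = 15.65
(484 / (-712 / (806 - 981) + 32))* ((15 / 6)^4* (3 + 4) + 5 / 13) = 402007375 / 109408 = 3674.39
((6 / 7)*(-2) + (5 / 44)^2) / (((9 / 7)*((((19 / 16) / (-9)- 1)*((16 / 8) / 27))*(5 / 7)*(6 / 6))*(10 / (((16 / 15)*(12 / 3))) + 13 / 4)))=69724368 / 17652085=3.95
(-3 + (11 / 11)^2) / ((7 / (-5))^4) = -1250 / 2401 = -0.52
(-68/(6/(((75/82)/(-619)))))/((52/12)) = 1275/329927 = 0.00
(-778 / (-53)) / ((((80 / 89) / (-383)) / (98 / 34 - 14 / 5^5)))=-2027257616741 / 112625000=-18000.07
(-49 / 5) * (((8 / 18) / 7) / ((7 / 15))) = -4 / 3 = -1.33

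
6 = 6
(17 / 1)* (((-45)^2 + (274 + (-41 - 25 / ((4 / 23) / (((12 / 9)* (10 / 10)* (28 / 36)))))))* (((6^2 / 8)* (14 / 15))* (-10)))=-13551958 / 9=-1505773.11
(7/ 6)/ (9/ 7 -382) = -49/ 15990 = -0.00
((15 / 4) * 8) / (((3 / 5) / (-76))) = -3800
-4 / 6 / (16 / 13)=-13 / 24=-0.54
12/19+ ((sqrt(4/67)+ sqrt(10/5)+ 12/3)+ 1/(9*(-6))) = 6.27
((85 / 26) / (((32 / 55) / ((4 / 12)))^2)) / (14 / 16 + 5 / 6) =257125 / 409344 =0.63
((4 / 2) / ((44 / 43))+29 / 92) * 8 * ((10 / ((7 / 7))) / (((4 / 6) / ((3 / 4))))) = 204.28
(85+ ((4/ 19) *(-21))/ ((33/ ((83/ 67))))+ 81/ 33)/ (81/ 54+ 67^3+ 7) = 2444604/ 8423406629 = 0.00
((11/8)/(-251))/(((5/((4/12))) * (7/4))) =-11/52710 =-0.00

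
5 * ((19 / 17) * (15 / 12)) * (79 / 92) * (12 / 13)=112575 / 20332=5.54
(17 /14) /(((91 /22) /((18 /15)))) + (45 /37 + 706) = 83383409 /117845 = 707.57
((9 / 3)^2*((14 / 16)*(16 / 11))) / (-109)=-126 / 1199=-0.11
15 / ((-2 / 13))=-195 / 2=-97.50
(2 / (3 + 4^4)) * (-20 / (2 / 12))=-240 / 259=-0.93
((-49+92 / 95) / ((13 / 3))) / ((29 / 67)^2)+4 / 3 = -13861171 / 239685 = -57.83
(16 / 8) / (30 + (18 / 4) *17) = 0.02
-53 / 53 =-1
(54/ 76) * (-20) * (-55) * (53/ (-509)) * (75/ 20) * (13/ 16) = -247.96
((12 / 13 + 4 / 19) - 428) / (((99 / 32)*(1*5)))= -3373952 / 122265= -27.60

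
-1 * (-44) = 44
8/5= 1.60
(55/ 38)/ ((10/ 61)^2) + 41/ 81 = 3346571/ 61560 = 54.36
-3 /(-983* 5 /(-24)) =-72 /4915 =-0.01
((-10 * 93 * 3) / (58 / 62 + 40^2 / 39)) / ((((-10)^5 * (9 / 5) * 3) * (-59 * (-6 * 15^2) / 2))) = 12493 / 4040724150000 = 0.00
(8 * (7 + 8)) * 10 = 1200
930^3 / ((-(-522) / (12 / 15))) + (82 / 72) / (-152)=195619621211 / 158688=1232731.03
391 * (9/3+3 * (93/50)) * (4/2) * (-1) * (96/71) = -16102944/1775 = -9072.08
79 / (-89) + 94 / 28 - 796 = -988739 / 1246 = -793.53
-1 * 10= -10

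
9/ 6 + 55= 113/ 2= 56.50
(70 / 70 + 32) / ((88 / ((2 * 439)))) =1317 / 4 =329.25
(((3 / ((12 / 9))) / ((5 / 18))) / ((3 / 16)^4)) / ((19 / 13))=425984 / 95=4484.04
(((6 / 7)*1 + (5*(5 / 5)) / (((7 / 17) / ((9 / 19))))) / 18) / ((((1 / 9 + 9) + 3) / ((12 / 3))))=1758 / 14497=0.12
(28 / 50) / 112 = 1 / 200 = 0.00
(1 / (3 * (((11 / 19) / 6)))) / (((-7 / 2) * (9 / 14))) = -152 / 99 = -1.54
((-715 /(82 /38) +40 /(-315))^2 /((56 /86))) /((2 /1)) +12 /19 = 598905785701921 /7098889896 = 84366.12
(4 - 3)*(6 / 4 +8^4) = 8195 / 2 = 4097.50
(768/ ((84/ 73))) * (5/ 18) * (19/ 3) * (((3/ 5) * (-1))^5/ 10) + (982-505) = 10234647/ 21875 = 467.87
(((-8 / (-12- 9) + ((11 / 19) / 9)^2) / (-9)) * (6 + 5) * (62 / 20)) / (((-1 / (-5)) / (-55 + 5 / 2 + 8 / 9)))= 24970259347 / 66318588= 376.52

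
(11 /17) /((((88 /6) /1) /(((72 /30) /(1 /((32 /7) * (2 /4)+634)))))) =2358 /35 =67.37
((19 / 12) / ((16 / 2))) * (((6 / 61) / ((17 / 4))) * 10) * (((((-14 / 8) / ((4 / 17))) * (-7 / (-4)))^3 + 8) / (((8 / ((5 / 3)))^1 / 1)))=-91186127625 / 4349493248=-20.96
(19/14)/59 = 19/826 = 0.02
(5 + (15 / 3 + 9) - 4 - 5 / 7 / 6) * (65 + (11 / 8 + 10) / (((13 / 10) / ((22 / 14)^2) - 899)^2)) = 96029529507153125 / 99279738214356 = 967.26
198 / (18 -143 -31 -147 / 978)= -64548 / 50905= -1.27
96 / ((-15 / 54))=-345.60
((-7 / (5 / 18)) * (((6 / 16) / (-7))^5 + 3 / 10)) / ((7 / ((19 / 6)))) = -47087497593 / 13768294400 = -3.42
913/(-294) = -913/294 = -3.11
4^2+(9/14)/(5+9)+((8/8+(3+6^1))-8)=3537/196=18.05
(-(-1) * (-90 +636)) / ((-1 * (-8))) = 273 / 4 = 68.25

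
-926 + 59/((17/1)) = -15683/17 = -922.53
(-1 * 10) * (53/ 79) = -530/ 79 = -6.71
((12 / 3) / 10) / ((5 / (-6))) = -12 / 25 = -0.48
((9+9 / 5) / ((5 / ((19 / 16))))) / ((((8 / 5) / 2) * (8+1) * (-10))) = -57 / 1600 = -0.04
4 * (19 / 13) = 76 / 13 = 5.85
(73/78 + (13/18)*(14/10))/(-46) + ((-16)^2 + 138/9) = 7300441/26910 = 271.29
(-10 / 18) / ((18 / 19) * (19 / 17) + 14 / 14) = -17 / 63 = -0.27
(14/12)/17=7/102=0.07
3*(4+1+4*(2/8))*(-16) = -288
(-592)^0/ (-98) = -1/ 98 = -0.01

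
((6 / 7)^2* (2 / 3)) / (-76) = -6 / 931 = -0.01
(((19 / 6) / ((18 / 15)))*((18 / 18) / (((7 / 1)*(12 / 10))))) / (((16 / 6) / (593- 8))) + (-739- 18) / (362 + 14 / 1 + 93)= 2020177 / 30016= 67.30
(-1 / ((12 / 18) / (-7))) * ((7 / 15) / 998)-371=-3702531 / 9980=-371.00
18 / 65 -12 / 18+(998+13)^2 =199313519 / 195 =1022120.61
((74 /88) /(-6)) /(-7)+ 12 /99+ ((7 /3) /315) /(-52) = 152531 /1081080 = 0.14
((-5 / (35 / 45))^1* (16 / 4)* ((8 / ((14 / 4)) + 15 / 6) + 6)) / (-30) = 453 / 49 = 9.24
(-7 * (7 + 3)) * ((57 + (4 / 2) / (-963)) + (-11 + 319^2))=-6862809730 / 963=-7126489.85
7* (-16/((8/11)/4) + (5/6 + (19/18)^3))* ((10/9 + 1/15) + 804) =-127195185607/262440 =-484663.87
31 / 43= 0.72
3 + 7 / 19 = 64 / 19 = 3.37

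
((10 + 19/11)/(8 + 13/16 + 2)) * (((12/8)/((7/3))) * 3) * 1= 27864/13321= 2.09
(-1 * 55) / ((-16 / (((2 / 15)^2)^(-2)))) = 2784375 / 256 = 10876.46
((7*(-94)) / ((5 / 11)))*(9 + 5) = -20266.40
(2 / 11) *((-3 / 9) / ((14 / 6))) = -2 / 77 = -0.03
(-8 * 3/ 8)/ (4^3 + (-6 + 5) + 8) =-3/ 71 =-0.04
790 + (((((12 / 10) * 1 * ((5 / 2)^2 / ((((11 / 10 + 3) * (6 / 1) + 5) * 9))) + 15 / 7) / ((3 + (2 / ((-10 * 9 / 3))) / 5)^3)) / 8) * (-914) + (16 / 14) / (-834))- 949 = -6537982576285375 / 38844528328704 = -168.31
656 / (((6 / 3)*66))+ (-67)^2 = 148301 / 33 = 4493.97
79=79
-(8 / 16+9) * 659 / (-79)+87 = 26267 / 158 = 166.25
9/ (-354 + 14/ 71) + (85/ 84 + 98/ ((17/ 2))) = 112240397/ 8967840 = 12.52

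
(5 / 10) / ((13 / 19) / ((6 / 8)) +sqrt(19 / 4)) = 0.16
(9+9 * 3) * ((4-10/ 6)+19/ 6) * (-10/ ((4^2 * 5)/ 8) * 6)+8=-1180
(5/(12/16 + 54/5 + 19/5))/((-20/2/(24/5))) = -48/307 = -0.16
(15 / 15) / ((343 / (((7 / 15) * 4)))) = 4 / 735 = 0.01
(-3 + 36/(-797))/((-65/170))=82518/10361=7.96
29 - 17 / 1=12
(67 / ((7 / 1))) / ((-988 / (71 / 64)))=-0.01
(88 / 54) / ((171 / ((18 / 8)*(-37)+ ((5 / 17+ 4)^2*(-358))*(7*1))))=-588655463 / 1334313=-441.17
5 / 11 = 0.45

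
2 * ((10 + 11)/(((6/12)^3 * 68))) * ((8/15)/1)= 224/85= 2.64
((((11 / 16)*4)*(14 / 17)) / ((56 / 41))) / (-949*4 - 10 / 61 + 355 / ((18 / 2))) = -247599 / 560983408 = -0.00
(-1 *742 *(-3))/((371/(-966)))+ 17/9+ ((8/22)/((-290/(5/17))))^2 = -1533587420527/264680361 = -5794.11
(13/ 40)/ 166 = 13/ 6640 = 0.00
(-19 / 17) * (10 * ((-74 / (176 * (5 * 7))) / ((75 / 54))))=6327 / 65450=0.10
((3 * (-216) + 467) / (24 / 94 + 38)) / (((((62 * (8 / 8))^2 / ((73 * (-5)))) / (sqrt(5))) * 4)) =3105055 * sqrt(5) / 27646048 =0.25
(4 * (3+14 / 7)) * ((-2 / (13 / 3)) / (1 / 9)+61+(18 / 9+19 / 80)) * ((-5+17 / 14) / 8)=-3256691 / 5824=-559.18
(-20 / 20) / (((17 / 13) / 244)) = -186.59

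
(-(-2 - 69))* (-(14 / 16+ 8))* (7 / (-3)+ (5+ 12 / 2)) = -65533 / 12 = -5461.08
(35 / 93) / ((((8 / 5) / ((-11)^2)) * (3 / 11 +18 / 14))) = 326095 / 17856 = 18.26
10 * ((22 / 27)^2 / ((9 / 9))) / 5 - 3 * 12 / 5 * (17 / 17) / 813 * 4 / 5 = 6523208 / 4938975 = 1.32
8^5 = 32768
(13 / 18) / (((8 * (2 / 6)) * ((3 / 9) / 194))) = 1261 / 8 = 157.62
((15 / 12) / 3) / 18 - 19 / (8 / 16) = -8203 / 216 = -37.98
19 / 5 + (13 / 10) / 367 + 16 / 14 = 127073 / 25690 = 4.95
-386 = -386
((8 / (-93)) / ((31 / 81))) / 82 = -108 / 39401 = -0.00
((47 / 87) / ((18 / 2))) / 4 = 47 / 3132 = 0.02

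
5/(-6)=-0.83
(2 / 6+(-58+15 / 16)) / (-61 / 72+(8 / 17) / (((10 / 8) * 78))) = 9026745 / 134042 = 67.34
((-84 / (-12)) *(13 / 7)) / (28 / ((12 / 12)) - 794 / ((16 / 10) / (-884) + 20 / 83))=-142571 / 36103779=-0.00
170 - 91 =79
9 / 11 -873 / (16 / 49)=-470403 / 176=-2672.74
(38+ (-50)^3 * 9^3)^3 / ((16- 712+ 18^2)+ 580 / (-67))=6337192453574872466352947 / 3188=1987826992965769280537.31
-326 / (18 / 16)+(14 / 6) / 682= -1778635 / 6138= -289.77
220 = 220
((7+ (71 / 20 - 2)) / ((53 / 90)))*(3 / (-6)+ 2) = 4617 / 212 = 21.78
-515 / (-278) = 515 / 278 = 1.85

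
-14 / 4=-7 / 2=-3.50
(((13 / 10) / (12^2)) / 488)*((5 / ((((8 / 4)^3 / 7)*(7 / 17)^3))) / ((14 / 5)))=319345 / 771305472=0.00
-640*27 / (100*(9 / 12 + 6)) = -128 / 5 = -25.60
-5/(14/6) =-15/7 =-2.14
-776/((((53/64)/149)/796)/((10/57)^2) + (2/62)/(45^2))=-1479066647961600/462749291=-3196259.13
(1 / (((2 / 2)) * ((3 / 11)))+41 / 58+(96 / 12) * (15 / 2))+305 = 64271 / 174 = 369.37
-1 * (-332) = 332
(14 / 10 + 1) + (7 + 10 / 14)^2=15168 / 245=61.91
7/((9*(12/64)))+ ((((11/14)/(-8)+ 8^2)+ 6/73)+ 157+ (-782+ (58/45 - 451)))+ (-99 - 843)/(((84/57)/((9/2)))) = -612278263/157680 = -3883.04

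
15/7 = 2.14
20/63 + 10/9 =10/7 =1.43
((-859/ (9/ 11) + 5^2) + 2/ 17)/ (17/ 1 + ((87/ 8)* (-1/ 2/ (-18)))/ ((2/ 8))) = -1254320/ 22287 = -56.28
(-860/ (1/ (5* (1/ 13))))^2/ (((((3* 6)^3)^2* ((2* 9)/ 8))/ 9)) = 1155625/ 89813529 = 0.01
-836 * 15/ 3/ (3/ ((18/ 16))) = -3135/ 2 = -1567.50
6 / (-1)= -6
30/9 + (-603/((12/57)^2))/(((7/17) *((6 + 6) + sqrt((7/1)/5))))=-166327855/59892 + 3700611 *sqrt(35)/79856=-2502.97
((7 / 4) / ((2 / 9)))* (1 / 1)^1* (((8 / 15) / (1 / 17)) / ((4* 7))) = 51 / 20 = 2.55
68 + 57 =125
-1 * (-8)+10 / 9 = 82 / 9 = 9.11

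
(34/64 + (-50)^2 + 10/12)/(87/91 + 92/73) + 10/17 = 27132368041/24027936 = 1129.20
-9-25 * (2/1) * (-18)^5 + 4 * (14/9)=850305575/9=94478397.22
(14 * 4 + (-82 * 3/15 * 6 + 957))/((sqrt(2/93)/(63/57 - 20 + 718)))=60743159 * sqrt(186)/190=4360138.10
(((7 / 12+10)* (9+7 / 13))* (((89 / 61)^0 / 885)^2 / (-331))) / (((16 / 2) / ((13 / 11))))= -3937 / 68441333400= -0.00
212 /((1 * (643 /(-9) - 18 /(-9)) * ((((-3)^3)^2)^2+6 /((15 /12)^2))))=-636 /110717675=-0.00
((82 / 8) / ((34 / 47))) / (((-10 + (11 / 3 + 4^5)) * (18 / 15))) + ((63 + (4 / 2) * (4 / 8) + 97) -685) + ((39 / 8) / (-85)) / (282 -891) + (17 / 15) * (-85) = -620.32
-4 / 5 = -0.80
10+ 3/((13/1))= 133/13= 10.23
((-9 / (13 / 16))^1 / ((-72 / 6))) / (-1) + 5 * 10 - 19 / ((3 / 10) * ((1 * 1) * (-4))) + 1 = 5141 / 78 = 65.91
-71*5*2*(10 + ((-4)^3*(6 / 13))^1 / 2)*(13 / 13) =44020 / 13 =3386.15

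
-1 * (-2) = 2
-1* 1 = -1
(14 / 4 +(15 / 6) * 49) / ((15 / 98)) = 4116 / 5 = 823.20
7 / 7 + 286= 287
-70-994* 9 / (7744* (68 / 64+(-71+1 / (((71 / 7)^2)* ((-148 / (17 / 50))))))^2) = -230601531033575896761070 / 3294296471239024546801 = -70.00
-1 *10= -10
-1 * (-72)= 72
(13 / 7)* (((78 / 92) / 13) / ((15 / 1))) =13 / 1610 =0.01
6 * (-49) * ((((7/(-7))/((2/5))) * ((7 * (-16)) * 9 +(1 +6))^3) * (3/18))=-245735735245/2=-122867867622.50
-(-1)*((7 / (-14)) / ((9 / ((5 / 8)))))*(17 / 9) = -85 / 1296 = -0.07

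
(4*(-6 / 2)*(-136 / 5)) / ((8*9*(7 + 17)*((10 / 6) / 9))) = 51 / 50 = 1.02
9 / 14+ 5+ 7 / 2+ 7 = 113 / 7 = 16.14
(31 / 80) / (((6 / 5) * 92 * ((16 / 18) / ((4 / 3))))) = 31 / 5888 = 0.01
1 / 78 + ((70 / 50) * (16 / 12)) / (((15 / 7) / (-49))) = -249629 / 5850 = -42.67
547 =547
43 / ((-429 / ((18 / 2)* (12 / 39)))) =-0.28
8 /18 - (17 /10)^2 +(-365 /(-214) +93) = 8884643 /96300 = 92.26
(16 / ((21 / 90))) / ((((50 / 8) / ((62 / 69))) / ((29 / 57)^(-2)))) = 25784064 / 677005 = 38.09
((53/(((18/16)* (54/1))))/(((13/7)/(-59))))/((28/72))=-25016/351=-71.27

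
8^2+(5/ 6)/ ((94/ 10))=64.09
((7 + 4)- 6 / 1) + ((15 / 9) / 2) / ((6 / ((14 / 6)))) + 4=1007 / 108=9.32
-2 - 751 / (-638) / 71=-1.98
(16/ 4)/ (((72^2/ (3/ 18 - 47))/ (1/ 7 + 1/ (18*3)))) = -17141/ 2939328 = -0.01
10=10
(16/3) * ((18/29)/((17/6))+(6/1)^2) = 95232/493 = 193.17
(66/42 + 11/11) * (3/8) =27/28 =0.96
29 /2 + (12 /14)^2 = 15.23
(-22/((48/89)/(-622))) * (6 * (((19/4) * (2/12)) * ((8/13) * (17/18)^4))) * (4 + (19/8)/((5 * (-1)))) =22708592926657/109175040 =208001.69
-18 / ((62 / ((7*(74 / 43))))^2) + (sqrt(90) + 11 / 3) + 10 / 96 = 263658925 / 85290672 + 3*sqrt(10) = 12.58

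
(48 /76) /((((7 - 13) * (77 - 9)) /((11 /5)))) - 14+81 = 216399 /3230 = 67.00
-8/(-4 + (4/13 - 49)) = 104/685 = 0.15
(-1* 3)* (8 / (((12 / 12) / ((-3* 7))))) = 504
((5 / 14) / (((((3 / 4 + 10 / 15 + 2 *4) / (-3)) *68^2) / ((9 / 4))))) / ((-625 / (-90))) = -729 / 91439600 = -0.00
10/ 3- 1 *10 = -6.67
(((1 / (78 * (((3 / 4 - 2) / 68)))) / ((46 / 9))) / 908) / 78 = -17 / 8823490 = -0.00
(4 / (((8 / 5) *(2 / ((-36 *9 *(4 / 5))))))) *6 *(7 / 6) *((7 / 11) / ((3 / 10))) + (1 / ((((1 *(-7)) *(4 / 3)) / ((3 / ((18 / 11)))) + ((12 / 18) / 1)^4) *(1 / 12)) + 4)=-57664243 / 11990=-4809.36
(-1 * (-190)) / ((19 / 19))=190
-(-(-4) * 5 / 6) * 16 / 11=-160 / 33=-4.85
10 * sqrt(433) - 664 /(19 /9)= -5976 /19+ 10 * sqrt(433)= -106.44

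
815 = 815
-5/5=-1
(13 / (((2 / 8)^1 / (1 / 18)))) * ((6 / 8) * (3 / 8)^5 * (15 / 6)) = 5265 / 131072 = 0.04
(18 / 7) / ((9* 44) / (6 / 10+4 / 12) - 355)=18 / 485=0.04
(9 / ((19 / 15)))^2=18225 / 361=50.48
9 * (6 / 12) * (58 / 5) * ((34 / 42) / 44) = 1479 / 1540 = 0.96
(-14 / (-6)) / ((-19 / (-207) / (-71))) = -34293 / 19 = -1804.89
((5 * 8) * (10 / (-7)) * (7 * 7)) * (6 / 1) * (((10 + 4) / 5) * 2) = -94080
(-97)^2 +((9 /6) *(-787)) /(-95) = 1790071 /190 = 9421.43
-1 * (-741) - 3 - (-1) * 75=813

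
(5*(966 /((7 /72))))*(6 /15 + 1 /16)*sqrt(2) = 22977*sqrt(2) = 32494.39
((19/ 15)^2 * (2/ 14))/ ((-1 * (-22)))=361/ 34650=0.01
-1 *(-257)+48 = 305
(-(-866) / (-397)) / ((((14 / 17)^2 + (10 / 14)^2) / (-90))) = 1103708340 / 6681113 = 165.20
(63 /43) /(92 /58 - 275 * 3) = -1827 /1026797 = -0.00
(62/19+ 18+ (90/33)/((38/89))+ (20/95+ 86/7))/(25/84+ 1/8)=1409640/14839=95.00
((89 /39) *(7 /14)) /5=89 /390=0.23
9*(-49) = -441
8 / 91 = 0.09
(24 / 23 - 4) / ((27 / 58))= -3944 / 621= -6.35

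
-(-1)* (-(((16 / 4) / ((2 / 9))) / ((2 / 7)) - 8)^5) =-503284375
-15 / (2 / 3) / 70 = -9 / 28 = -0.32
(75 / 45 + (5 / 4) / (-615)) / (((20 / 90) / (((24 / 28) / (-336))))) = -351 / 18368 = -0.02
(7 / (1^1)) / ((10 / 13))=91 / 10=9.10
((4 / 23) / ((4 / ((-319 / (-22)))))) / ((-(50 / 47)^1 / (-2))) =1363 / 1150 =1.19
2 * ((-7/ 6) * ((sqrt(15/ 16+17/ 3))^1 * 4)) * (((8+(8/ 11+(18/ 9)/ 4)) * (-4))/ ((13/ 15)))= 14210 * sqrt(951)/ 429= 1021.47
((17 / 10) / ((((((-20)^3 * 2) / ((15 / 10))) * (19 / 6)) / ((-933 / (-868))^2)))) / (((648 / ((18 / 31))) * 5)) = -14798313 / 1420053555200000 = -0.00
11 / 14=0.79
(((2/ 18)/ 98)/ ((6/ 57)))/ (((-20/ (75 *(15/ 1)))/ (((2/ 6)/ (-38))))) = 25/ 4704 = 0.01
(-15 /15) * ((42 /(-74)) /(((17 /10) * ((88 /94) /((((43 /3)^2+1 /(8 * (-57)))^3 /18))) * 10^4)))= 58426984827781241 /3400970394894336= 17.18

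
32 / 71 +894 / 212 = 35129 / 7526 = 4.67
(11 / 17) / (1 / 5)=55 / 17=3.24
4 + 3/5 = 23/5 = 4.60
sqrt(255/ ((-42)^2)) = sqrt(255)/ 42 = 0.38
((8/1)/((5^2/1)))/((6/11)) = 44/75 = 0.59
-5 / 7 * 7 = -5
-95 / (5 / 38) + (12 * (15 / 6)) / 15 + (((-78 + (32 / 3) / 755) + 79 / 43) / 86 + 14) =-5920851319 / 8375970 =-706.89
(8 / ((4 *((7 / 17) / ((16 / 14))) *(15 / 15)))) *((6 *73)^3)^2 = 1920496707993166848 / 49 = 39193810367207486.69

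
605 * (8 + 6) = 8470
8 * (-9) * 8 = -576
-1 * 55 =-55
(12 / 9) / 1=1.33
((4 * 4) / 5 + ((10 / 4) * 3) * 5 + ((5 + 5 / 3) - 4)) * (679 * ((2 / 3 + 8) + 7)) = 41518813 / 90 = 461320.14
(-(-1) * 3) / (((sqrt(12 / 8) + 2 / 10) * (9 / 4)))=-40 / 219 + 100 * sqrt(6) / 219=0.94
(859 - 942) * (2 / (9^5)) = -166 / 59049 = -0.00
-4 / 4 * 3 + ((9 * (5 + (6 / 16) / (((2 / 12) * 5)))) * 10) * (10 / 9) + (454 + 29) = 1025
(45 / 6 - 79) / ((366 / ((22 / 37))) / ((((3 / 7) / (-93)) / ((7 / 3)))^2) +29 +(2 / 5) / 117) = -920205 / 2031008746304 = -0.00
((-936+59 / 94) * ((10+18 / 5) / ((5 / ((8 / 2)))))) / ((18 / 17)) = -4065652 / 423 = -9611.47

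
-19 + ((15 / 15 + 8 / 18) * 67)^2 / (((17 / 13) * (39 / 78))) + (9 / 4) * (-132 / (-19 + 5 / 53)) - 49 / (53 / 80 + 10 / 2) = 993964333751 / 69447618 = 14312.43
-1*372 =-372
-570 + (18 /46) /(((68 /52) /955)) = -111135 /391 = -284.23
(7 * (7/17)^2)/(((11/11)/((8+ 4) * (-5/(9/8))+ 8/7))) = -53704/867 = -61.94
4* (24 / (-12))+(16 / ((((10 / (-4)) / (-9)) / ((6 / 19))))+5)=1443 / 95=15.19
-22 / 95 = -0.23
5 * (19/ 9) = 95/ 9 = 10.56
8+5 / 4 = 37 / 4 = 9.25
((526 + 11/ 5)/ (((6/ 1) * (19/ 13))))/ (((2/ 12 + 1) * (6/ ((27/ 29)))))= 16263/ 2030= 8.01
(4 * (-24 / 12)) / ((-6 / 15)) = 20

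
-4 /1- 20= -24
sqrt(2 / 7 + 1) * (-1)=-3 * sqrt(7) / 7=-1.13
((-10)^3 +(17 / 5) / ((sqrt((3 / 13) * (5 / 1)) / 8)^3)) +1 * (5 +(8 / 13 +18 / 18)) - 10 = 401.13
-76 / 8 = -19 / 2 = -9.50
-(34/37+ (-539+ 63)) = 17578/37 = 475.08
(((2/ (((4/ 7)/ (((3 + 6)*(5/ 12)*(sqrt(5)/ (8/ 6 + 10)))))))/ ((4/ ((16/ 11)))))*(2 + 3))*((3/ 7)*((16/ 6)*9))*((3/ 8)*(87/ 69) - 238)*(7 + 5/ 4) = -265507875*sqrt(5)/ 6256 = -94899.88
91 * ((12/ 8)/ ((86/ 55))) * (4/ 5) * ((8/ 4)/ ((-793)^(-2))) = 87834118.47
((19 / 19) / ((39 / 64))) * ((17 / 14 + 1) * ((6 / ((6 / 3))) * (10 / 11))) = 9920 / 1001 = 9.91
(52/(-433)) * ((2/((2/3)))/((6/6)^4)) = -156/433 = -0.36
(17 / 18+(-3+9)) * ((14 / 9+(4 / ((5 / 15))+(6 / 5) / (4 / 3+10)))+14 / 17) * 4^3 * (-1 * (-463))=4104402400 / 1377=2980684.39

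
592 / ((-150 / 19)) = -5624 / 75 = -74.99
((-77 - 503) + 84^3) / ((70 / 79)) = 23388898 / 35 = 668254.23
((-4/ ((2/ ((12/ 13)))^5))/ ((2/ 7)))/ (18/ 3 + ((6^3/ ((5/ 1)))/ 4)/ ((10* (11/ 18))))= -1247400/ 33045077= -0.04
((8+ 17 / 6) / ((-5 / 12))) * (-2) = 52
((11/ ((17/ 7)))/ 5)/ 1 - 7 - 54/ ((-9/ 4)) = 1522/ 85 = 17.91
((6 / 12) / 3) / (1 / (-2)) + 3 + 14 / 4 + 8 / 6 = 15 / 2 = 7.50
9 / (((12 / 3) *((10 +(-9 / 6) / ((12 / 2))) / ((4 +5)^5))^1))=177147 / 13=13626.69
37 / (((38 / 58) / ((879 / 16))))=943167 / 304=3102.52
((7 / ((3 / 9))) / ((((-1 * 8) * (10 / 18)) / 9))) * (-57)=96957 / 40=2423.92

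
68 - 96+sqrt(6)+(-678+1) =-705+sqrt(6) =-702.55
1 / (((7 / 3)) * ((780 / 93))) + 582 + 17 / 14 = 151649 / 260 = 583.27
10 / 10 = 1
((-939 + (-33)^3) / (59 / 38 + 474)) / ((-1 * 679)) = 200184 / 1752887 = 0.11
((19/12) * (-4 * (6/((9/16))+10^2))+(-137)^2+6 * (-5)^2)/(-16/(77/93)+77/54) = -75750906/74423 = -1017.84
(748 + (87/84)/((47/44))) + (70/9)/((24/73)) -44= 25889575/35532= 728.63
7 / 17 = 0.41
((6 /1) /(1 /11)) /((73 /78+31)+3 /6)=234 /115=2.03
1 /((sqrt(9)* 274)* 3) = 1 /2466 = 0.00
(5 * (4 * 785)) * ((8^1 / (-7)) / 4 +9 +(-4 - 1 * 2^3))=-361100 / 7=-51585.71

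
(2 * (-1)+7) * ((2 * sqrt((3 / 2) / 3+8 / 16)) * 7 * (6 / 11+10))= 8120 / 11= 738.18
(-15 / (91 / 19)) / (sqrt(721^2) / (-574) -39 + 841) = -7790 / 1991717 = -0.00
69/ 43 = 1.60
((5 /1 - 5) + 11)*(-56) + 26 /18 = -5531 /9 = -614.56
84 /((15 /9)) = 252 /5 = 50.40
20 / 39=0.51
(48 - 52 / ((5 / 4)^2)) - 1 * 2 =318 / 25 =12.72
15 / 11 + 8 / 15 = 313 / 165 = 1.90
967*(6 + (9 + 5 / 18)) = 265925 / 18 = 14773.61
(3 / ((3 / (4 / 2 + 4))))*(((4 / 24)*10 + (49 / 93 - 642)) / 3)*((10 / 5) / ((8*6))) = -9917 / 186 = -53.32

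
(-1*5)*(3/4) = -15/4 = -3.75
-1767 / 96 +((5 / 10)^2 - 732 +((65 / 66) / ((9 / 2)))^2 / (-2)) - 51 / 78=-27551813233 / 36694944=-750.83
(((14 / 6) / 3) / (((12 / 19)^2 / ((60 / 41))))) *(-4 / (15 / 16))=-40432 / 3321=-12.17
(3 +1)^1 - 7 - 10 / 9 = -4.11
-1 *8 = -8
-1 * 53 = -53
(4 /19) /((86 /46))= 92 /817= 0.11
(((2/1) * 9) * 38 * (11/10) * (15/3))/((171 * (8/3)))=33/4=8.25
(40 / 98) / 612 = 5 / 7497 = 0.00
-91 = -91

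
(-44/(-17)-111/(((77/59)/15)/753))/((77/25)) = -31437571175/100793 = -311902.33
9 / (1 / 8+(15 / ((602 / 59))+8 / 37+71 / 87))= 69762168 / 20365963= 3.43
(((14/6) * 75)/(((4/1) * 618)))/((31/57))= 3325/25544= 0.13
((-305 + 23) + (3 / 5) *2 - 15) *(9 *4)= -53244 / 5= -10648.80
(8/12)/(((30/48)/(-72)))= -384/5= -76.80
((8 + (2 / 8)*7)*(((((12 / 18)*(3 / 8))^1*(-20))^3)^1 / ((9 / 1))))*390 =-105625 / 2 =-52812.50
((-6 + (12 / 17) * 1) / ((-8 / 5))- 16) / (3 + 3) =-863 / 408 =-2.12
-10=-10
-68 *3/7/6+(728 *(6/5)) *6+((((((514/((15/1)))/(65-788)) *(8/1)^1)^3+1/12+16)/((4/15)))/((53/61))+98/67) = 179492714173579026007/33819416087108400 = 5307.39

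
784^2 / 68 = 153664 / 17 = 9039.06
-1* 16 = -16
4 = 4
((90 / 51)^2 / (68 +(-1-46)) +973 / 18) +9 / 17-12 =1556089 / 36414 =42.73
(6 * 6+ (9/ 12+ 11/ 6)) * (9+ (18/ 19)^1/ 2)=365.53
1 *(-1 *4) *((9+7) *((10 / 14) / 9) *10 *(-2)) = 6400 / 63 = 101.59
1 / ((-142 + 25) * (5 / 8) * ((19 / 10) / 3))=-0.02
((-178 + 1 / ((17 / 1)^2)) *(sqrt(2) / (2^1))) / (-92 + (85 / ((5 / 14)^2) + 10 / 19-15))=-1628965 *sqrt(2) / 10248518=-0.22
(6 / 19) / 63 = 2 / 399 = 0.01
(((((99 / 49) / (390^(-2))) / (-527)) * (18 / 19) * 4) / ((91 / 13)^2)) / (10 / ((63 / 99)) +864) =-542084400 / 10574699261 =-0.05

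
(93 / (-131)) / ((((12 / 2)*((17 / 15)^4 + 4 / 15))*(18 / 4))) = -174375 / 12709751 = -0.01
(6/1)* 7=42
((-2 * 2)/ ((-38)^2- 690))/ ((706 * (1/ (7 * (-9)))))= 63/ 133081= 0.00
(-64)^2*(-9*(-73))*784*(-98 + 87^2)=15762319147008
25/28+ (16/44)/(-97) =26563/29876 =0.89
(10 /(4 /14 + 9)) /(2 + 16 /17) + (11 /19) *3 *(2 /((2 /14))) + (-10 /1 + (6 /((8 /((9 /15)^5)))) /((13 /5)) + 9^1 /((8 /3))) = 22328027 /1235000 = 18.08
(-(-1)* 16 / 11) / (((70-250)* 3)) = -4 / 1485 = -0.00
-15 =-15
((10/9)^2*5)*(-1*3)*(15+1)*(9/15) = -1600/9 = -177.78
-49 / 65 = -0.75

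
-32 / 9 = -3.56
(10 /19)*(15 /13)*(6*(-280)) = -252000 /247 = -1020.24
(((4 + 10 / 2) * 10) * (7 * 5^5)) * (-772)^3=-905821182000000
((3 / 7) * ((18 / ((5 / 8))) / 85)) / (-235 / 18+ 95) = 0.00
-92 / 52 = -23 / 13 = -1.77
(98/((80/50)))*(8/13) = 490/13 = 37.69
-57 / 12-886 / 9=-103.19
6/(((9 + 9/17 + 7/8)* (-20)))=-204/7075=-0.03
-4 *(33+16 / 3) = -460 / 3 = -153.33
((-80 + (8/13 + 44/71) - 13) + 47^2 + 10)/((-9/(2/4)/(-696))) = 227758808/2769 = 82253.09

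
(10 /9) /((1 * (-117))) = -10 /1053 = -0.01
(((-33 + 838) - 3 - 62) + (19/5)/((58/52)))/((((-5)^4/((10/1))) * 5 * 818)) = 107794/37065625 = 0.00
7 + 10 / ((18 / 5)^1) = 88 / 9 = 9.78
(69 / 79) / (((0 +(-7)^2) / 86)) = 5934 / 3871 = 1.53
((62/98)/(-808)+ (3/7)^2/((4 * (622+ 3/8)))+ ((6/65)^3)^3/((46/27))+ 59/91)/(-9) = -0.07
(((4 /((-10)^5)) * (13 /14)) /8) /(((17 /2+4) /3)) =-39 /35000000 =-0.00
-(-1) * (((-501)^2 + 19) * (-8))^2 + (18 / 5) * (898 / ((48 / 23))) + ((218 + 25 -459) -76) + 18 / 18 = 4032706586858.05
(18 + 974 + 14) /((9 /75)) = 25150 /3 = 8383.33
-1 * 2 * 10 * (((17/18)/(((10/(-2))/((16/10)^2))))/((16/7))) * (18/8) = 238/25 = 9.52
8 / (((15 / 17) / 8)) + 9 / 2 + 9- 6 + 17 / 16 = 81.10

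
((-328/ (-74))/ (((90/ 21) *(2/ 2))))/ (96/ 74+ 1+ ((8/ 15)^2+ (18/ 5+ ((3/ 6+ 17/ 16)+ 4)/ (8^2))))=8816640/ 53439037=0.16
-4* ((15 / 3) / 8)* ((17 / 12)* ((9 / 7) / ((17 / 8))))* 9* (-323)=43605 / 7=6229.29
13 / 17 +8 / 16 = 43 / 34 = 1.26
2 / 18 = 1 / 9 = 0.11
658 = 658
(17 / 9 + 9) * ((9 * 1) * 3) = 294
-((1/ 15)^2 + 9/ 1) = -2026/ 225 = -9.00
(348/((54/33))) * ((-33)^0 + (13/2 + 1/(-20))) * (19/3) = 903089/90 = 10034.32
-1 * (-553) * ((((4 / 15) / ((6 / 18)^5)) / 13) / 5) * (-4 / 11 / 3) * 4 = -955584 / 3575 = -267.30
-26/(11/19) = -494/11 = -44.91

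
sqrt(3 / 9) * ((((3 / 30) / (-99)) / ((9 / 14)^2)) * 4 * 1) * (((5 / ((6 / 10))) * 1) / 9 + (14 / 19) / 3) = -0.01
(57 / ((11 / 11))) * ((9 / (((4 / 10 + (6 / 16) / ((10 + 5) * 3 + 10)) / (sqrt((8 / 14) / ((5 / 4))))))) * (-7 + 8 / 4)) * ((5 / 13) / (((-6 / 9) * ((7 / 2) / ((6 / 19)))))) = 4276800 * sqrt(35) / 114023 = 221.90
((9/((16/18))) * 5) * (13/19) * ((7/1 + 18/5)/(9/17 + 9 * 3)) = 8109/608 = 13.34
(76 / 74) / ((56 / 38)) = 0.70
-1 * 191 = -191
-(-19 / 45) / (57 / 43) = 43 / 135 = 0.32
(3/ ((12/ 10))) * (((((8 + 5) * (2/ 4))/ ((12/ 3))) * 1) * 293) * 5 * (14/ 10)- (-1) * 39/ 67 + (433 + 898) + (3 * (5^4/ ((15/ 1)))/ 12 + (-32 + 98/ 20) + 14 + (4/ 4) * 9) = 9670.09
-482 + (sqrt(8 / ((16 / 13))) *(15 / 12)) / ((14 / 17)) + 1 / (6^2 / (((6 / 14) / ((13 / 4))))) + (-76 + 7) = -547.13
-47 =-47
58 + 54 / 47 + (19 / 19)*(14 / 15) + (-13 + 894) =663463 / 705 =941.08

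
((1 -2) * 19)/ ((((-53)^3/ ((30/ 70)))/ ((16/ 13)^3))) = 233472/ 2289579383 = 0.00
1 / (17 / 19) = 19 / 17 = 1.12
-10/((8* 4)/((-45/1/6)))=75/32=2.34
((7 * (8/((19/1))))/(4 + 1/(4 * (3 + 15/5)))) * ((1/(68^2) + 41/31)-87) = -1031630292/16511437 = -62.48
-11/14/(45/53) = -583/630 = -0.93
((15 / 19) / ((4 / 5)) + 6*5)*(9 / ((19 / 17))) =360315 / 1444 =249.53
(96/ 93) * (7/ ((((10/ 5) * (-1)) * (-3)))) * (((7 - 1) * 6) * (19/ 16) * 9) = 14364/ 31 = 463.35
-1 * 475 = -475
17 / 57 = 0.30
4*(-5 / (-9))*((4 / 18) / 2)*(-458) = -9160 / 81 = -113.09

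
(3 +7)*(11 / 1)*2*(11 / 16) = 605 / 4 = 151.25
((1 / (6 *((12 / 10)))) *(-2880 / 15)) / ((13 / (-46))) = 3680 / 39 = 94.36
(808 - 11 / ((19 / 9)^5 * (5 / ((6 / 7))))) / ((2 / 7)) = 2827.84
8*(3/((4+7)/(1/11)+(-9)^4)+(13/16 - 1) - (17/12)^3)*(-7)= 122459575/721656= 169.69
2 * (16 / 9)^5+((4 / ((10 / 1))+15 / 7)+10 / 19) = 1515125089 / 39267585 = 38.58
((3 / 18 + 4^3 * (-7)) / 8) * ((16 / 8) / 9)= -2687 / 216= -12.44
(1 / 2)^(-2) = 4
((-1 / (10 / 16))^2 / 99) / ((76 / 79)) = 1264 / 47025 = 0.03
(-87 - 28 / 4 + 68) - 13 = -39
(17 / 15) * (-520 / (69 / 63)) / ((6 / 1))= -89.68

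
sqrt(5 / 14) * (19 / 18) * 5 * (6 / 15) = 19 * sqrt(70) / 126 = 1.26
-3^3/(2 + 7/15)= -405/37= -10.95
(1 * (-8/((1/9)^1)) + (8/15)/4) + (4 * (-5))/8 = -2231/30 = -74.37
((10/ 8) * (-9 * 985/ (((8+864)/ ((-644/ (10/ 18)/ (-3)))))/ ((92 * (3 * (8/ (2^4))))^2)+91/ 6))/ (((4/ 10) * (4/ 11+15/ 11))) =247537675/ 9145536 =27.07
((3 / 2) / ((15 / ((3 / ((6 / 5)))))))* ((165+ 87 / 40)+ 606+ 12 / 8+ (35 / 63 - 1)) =278723 / 1440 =193.56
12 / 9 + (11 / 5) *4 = 152 / 15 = 10.13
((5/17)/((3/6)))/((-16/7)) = -35/136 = -0.26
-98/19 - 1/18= -1783/342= -5.21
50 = 50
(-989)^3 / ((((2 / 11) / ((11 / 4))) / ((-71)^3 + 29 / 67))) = 350859775992889449 / 67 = 5236713074520738.04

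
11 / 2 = 5.50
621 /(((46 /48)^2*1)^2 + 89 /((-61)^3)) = 46765552766976 /63489061957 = 736.59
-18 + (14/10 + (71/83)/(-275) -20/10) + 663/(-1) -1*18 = -15968441/22825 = -699.60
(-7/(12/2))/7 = -1/6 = -0.17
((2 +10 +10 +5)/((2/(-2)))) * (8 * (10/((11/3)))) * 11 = -6480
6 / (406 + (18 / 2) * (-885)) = -6 / 7559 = -0.00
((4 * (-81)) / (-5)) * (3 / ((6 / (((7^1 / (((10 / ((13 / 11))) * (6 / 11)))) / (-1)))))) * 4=-4914 / 25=-196.56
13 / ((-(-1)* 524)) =13 / 524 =0.02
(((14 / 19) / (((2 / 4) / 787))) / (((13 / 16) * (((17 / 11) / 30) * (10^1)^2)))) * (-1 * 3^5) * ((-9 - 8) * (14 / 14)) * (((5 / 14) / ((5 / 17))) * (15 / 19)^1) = 5149737648 / 4693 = 1097323.17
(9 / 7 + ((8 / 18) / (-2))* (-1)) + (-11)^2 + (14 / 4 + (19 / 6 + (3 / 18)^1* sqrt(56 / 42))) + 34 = sqrt(3) / 9 + 10280 / 63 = 163.37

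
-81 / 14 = -5.79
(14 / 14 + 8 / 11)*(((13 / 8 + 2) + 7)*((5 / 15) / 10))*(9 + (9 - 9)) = 969 / 176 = 5.51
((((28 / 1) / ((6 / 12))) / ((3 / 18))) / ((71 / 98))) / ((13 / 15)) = 493920 / 923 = 535.12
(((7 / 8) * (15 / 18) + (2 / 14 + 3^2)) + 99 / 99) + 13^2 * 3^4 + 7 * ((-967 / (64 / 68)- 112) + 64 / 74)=4452104 / 777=5729.86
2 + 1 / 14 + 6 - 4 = 4.07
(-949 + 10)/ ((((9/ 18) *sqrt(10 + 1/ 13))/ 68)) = -127704 *sqrt(1703)/ 131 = -40229.12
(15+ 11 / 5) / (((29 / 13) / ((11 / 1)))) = 12298 / 145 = 84.81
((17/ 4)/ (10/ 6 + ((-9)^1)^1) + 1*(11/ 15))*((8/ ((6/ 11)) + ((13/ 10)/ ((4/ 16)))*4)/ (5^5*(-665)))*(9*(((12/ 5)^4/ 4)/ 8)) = -65772/ 2685546875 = -0.00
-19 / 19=-1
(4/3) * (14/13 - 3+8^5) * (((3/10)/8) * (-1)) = -425959/260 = -1638.30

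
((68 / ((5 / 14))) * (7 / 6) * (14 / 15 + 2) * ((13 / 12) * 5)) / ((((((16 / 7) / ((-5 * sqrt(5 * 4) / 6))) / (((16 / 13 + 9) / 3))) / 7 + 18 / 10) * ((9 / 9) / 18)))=1291760742272 * sqrt(5) / 5732455887 + 202365498975640 / 5732455887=35805.59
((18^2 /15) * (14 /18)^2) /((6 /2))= 196 /45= 4.36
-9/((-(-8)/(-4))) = 9/2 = 4.50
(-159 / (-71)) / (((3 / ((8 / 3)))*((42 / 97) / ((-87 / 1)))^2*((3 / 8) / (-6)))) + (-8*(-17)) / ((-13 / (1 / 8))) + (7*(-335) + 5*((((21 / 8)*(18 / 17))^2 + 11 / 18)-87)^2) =-98478539812892946137 / 78328254880512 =-1257254.36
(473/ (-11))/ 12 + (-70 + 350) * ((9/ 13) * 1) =29681/ 156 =190.26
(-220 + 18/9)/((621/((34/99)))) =-7412/61479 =-0.12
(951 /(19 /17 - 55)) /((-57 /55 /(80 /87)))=5927900 /378537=15.66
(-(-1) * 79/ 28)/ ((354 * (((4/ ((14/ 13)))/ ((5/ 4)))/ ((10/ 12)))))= 1975/ 883584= 0.00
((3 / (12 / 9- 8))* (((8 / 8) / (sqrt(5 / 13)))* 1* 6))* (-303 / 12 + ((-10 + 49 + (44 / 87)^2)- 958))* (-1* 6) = -257223321* sqrt(65) / 84100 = -24658.75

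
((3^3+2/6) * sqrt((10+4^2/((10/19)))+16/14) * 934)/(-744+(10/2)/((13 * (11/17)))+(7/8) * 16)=-10952084 * sqrt(50890)/10952025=-225.59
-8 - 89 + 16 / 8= -95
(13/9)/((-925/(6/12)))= -13/16650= -0.00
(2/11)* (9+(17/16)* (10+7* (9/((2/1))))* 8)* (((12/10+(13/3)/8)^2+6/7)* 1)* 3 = 567465649/739200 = 767.68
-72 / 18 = -4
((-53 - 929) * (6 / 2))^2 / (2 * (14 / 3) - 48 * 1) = -6509187 / 29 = -224454.72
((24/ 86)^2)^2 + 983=3360702119/ 3418801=983.01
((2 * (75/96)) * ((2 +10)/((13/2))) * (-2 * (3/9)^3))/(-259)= 25/30303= 0.00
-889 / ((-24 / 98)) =43561 / 12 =3630.08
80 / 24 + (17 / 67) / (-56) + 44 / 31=1656803 / 348936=4.75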